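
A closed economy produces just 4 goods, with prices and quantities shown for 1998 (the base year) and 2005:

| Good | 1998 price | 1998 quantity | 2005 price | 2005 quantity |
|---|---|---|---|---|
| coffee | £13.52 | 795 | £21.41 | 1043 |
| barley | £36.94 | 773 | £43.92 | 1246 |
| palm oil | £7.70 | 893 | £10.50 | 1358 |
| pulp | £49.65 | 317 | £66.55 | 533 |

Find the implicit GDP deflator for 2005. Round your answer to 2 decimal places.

130.64

Nominal GDP 2005 = 21.41·1043 + 43.92·1246 + 10.50·1358 + 66.55·533 = 126785.10.
Real GDP 2005 (at 1998 prices) = 13.52·1043 + 36.94·1246 + 7.70·1358 + 49.65·533 = 97048.65.
Deflator = Nominal/Real × 100 = 126785.10/97048.65 × 100 = 130.641.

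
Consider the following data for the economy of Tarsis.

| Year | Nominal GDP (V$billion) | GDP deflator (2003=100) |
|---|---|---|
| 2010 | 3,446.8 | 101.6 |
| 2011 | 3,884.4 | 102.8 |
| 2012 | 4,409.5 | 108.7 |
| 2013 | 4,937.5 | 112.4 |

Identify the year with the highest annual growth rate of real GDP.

2011

2011: real = 3884.4/1.028 = 3778.60; growth vs 2010 (3392.52) = 11.38%.
2012: real = 4409.5/1.087 = 4056.58; growth vs 2011 (3778.60) = 7.36%.
2013: real = 4937.5/1.124 = 4392.79; growth vs 2012 (4056.58) = 8.29%.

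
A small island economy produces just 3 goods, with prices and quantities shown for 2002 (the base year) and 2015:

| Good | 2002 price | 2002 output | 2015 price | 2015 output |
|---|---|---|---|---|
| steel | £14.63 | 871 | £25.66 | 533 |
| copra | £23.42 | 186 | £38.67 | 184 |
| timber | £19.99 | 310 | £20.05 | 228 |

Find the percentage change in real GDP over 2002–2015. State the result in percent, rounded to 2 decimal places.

-28.46%

Real GDP 2002 = Nominal GDP 2002 = 14.63·871 + 23.42·186 + 19.99·310 = 23295.75.
Real GDP 2015 (at 2002 prices) = 14.63·533 + 23.42·184 + 19.99·228 = 16664.79.
Real growth = 16664.79/23295.75 − 1 = -0.2846.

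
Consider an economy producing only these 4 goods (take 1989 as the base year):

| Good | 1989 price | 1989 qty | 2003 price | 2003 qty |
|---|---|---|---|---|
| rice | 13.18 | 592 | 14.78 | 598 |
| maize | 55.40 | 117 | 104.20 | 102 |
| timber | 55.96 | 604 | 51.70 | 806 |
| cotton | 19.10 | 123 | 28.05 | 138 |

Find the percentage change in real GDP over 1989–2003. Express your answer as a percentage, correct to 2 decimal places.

21.49%

Real GDP 1989 = Nominal GDP 1989 = 13.18·592 + 55.40·117 + 55.96·604 + 19.10·123 = 50433.50.
Real GDP 2003 (at 1989 prices) = 13.18·598 + 55.40·102 + 55.96·806 + 19.10·138 = 61272.00.
Real growth = 61272.00/50433.50 − 1 = 0.2149.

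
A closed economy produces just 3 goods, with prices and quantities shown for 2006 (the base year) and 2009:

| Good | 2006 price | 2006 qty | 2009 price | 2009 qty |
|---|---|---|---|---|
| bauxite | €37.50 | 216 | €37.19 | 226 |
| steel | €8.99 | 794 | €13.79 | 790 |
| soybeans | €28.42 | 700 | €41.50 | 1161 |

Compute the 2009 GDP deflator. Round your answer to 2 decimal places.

138.93

Nominal GDP 2009 = 37.19·226 + 13.79·790 + 41.50·1161 = 67480.54.
Real GDP 2009 (at 2006 prices) = 37.50·226 + 8.99·790 + 28.42·1161 = 48572.72.
Deflator = Nominal/Real × 100 = 67480.54/48572.72 × 100 = 138.927.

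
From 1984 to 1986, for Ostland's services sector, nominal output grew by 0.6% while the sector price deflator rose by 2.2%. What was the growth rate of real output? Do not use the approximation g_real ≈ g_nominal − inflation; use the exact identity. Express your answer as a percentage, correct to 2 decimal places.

(1 + g_nom) = (1 + g_real)(1 + π), so g_real = 1.0060 / 1.0220 − 1 = -0.01566.

-1.57%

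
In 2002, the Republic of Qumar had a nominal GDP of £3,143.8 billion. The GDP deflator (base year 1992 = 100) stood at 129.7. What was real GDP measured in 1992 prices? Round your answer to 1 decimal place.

Real GDP = Nominal / (GDP deflator/100) = 3143.8 / 1.297 = 2423.90.

£2,423.9 billion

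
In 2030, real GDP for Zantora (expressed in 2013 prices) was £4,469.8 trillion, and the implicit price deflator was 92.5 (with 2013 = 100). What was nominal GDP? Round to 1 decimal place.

£4,134.6 trillion

Nominal GDP = Real × (implicit price deflator/100) = 4469.8 × 0.925 = 4134.57.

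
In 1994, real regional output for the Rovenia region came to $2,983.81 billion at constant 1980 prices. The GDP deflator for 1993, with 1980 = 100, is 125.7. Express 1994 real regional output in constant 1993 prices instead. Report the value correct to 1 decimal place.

Real regional output in 1993 prices = Real regional output in 1980 prices × (P_1993/P_1980) = 2983.81 × 1.257 = 3750.65.

$3,750.6 billion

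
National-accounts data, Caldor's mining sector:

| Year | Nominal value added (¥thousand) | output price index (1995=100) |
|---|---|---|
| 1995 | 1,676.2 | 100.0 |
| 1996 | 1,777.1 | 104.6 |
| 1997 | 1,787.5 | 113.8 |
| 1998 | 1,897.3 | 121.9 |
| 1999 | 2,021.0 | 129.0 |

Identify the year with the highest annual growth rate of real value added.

1996

1996: real = 1777.1/1.046 = 1698.95; growth vs 1995 (1676.20) = 1.36%.
1997: real = 1787.5/1.138 = 1570.74; growth vs 1996 (1698.95) = -7.55%.
1998: real = 1897.3/1.219 = 1556.44; growth vs 1997 (1570.74) = -0.91%.
1999: real = 2021.0/1.290 = 1566.67; growth vs 1998 (1556.44) = 0.66%.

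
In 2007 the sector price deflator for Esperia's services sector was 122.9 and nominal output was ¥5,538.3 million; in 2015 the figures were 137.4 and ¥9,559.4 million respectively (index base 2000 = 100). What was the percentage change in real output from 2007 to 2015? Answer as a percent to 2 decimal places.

Real output 2007 = 5538.3 / 1.229 = 4506.35.
Real output 2015 = 9559.4 / 1.374 = 6957.35.
Real growth = 6957.35 / 4506.35 − 1 = 0.5439.

54.39%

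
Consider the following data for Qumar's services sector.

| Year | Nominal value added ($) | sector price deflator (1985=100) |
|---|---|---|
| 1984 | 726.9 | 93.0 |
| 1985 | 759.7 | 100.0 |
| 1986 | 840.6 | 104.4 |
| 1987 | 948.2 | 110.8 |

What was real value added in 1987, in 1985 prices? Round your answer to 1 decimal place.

$855.8

Real value added 1987 = 948.2 / 1.108 = 855.78.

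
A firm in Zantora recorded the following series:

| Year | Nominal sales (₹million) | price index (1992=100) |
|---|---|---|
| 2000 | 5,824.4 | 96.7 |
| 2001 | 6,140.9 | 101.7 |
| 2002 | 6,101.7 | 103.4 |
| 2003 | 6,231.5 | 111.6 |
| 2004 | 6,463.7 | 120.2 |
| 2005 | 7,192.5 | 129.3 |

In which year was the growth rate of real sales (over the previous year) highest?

2001: real = 6140.9/1.017 = 6038.25; growth vs 2000 (6023.16) = 0.25%.
2002: real = 6101.7/1.034 = 5901.06; growth vs 2001 (6038.25) = -2.27%.
2003: real = 6231.5/1.116 = 5583.78; growth vs 2002 (5901.06) = -5.38%.
2004: real = 6463.7/1.202 = 5377.45; growth vs 2003 (5583.78) = -3.70%.
2005: real = 7192.5/1.293 = 5562.65; growth vs 2004 (5377.45) = 3.44%.

2005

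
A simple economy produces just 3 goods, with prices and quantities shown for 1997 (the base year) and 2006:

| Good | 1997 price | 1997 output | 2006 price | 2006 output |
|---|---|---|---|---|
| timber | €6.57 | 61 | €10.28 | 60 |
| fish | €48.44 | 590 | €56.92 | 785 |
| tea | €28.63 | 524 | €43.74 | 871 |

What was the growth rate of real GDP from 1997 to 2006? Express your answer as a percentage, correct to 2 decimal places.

44.05%

Real GDP 1997 = Nominal GDP 1997 = 6.57·61 + 48.44·590 + 28.63·524 = 43982.49.
Real GDP 2006 (at 1997 prices) = 6.57·60 + 48.44·785 + 28.63·871 = 63356.33.
Real growth = 63356.33/43982.49 − 1 = 0.4405.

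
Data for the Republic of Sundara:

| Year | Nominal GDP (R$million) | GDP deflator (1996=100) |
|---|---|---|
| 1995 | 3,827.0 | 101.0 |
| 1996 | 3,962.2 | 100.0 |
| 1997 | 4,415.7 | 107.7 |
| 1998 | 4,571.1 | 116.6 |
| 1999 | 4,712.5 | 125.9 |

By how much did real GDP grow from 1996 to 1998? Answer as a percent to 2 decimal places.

Real GDP 1996 = 3962.2/1.000 = 3962.20.
Real GDP 1998 = 4571.1/1.166 = 3920.33.
Change = 3920.33/3962.20 − 1 = -0.0106.

-1.06%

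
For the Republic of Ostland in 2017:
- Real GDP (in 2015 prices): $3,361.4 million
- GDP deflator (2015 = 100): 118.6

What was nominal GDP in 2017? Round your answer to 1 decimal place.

Nominal GDP = Real × (GDP deflator/100) = 3361.4 × 1.186 = 3986.62.

$3,986.6 million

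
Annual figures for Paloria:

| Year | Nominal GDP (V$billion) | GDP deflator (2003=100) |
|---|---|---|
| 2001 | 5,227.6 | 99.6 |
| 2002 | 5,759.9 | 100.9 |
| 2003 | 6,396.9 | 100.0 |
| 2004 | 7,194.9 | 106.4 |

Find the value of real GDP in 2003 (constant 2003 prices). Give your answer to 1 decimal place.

Real GDP 2003 = 6396.9 / 1.000 = 6396.90.

V$6,396.9 billion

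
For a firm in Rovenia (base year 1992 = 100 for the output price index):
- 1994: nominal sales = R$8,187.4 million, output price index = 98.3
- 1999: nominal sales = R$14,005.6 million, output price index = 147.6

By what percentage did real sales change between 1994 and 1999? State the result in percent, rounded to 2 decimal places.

Deflate each year: 1994 → 8187.4/0.983 = 8328.99; 1999 → 14005.6/1.476 = 9488.89.
So real sales changed by 9488.89/8328.99 − 1 = 0.1393, i.e. 13.93%.

13.93%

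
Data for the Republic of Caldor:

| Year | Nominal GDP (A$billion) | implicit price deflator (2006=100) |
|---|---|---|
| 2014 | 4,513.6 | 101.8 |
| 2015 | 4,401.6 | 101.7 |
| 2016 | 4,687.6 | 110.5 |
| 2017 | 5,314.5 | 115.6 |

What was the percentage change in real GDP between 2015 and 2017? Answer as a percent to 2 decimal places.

6.22%

Real GDP 2015 = 4401.6/1.017 = 4328.02.
Real GDP 2017 = 5314.5/1.156 = 4597.32.
Change = 4597.32/4328.02 − 1 = 0.0622.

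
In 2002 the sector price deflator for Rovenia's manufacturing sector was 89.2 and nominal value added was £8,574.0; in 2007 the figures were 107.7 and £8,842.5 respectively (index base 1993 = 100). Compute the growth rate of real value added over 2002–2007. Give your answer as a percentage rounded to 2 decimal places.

-14.58%

Deflate each year: 2002 → 8574.0/0.892 = 9612.11; 2007 → 8842.5/1.077 = 8210.31.
So real value added changed by 8210.31/9612.11 − 1 = -0.1458, i.e. -14.58%.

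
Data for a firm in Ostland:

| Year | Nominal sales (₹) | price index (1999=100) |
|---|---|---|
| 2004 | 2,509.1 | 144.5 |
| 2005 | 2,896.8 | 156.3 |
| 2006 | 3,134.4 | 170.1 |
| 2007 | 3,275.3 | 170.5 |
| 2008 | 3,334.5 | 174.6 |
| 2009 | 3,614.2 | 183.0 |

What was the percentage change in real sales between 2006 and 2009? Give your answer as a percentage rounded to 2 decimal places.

Real sales 2006 = 3134.4/1.701 = 1842.68.
Real sales 2009 = 3614.2/1.830 = 1974.97.
Change = 1974.97/1842.68 − 1 = 0.0718.

7.18%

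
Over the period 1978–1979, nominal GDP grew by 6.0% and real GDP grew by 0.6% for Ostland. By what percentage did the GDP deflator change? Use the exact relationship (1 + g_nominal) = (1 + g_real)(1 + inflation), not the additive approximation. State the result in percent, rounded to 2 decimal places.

5.37%

(1 + g_nom) = (1 + g_real)(1 + π), so π = 1.0600 / 1.0060 − 1 = 0.05368.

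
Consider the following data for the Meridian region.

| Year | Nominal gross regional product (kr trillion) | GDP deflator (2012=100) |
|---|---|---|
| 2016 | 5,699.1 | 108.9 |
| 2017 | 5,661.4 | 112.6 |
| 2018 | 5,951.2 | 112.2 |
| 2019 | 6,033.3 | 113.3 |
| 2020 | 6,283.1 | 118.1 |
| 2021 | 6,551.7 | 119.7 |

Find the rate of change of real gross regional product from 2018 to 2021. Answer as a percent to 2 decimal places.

Real gross regional product 2018 = 5951.2/1.122 = 5304.10.
Real gross regional product 2021 = 6551.7/1.197 = 5473.43.
Change = 5473.43/5304.10 − 1 = 0.0319.

3.19%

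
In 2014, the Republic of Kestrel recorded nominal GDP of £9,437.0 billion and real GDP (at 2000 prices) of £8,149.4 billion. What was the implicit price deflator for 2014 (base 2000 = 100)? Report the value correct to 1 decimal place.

implicit price deflator = (Nominal / Real) × 100 = 9437.0 / 8149.4 × 100 = 115.80.

115.8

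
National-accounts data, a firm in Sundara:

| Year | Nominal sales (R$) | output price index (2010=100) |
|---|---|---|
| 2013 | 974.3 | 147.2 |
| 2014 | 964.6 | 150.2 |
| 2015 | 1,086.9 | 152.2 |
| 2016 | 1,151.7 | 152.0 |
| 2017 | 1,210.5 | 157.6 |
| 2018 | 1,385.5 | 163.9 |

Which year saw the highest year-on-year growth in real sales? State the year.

2014: real = 964.6/1.502 = 642.21; growth vs 2013 (661.89) = -2.97%.
2015: real = 1086.9/1.522 = 714.13; growth vs 2014 (642.21) = 11.20%.
2016: real = 1151.7/1.520 = 757.70; growth vs 2015 (714.13) = 6.10%.
2017: real = 1210.5/1.576 = 768.08; growth vs 2016 (757.70) = 1.37%.
2018: real = 1385.5/1.639 = 845.33; growth vs 2017 (768.08) = 10.06%.

2015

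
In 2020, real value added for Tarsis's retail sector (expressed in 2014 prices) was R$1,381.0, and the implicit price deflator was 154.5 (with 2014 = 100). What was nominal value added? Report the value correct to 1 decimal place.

R$2,133.6

Nominal value added = Real × (implicit price deflator/100) = 1381.0 × 1.545 = 2133.65.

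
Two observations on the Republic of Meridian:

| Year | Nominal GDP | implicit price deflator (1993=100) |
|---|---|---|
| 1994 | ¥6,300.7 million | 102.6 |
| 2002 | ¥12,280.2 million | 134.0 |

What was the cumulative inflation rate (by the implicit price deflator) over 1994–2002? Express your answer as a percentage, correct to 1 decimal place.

Price-level change = 134.0 / 102.6 − 1 = 0.3060.

30.6%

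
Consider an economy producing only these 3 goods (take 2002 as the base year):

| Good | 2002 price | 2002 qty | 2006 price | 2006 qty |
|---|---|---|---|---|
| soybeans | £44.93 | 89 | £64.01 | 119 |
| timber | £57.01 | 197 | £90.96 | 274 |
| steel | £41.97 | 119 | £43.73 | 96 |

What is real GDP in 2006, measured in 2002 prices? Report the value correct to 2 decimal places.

£24996.53

Real GDP 2006 = Σ (p_2002 × q_2006) = 44.93·119 + 57.01·274 + 41.97·96 = 24996.53.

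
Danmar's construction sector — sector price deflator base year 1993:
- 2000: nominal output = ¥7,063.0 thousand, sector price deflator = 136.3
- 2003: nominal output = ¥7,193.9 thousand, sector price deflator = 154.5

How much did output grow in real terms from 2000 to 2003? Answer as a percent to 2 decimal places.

Real output 2000 = 7063.0 / 1.363 = 5181.95.
Real output 2003 = 7193.9 / 1.545 = 4656.25.
Real growth = 4656.25 / 5181.95 − 1 = -0.1014.

-10.14%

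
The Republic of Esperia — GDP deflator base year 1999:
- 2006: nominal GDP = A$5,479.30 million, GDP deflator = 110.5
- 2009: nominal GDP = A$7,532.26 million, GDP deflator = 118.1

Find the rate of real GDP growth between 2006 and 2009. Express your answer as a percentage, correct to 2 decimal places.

28.62%

Real GDP 2006 = 5479.30 / 1.105 = 4958.64.
Real GDP 2009 = 7532.26 / 1.181 = 6377.87.
Real growth = 6377.87 / 4958.64 − 1 = 0.2862.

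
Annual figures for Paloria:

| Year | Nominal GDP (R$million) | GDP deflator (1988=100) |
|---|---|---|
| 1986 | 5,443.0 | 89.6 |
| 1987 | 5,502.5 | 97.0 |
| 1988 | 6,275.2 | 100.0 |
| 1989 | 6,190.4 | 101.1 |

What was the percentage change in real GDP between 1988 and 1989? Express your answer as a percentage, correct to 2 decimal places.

-2.42%

Real GDP 1988 = 6275.2/1.000 = 6275.20.
Real GDP 1989 = 6190.4/1.011 = 6123.05.
Change = 6123.05/6275.20 − 1 = -0.0242.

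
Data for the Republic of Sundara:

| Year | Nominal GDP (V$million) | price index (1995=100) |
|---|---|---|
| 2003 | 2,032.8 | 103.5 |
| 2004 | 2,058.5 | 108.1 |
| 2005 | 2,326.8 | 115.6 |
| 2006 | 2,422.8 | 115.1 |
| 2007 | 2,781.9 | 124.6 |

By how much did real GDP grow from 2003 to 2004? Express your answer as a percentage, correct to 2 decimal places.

-3.04%

Real GDP 2003 = 2032.8/1.035 = 1964.06.
Real GDP 2004 = 2058.5/1.081 = 1904.26.
Change = 1904.26/1964.06 − 1 = -0.0304.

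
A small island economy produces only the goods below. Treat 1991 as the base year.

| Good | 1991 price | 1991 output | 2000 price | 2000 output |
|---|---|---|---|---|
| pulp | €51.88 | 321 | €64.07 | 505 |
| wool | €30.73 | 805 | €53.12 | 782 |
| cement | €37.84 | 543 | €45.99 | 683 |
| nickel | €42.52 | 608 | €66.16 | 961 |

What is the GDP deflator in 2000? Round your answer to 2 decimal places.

Nominal GDP 2000 = 64.07·505 + 53.12·782 + 45.99·683 + 66.16·961 = 168886.12.
Real GDP 2000 (at 1991 prices) = 51.88·505 + 30.73·782 + 37.84·683 + 42.52·961 = 116936.70.
Deflator = Nominal/Real × 100 = 168886.12/116936.70 × 100 = 144.425.

144.43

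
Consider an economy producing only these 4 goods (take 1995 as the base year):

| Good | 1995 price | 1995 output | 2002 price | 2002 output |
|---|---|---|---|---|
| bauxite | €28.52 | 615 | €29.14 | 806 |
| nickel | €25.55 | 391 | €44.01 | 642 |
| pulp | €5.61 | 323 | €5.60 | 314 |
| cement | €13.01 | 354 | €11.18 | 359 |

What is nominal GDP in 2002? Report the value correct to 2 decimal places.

€57513.28

Nominal GDP 2002 = Σ (p_2002 × q_2002) = 29.14·806 + 44.01·642 + 5.60·314 + 11.18·359 = 57513.28.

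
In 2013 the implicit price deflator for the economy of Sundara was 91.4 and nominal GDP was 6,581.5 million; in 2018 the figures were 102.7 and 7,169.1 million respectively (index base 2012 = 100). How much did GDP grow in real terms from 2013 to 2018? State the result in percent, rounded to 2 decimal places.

-3.06%

Deflate each year: 2013 → 6581.5/0.914 = 7200.77; 2018 → 7169.1/1.027 = 6980.62.
So real GDP changed by 6980.62/7200.77 − 1 = -0.0306, i.e. -3.06%.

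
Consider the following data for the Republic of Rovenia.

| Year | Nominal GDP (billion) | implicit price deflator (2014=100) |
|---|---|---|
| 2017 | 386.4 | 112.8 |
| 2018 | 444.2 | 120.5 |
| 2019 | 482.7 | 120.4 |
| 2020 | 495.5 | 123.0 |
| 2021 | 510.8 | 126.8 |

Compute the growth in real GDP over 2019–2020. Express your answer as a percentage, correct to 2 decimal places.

Real GDP 2019 = 482.7/1.204 = 400.91.
Real GDP 2020 = 495.5/1.230 = 402.85.
Change = 402.85/400.91 − 1 = 0.0048.

0.48%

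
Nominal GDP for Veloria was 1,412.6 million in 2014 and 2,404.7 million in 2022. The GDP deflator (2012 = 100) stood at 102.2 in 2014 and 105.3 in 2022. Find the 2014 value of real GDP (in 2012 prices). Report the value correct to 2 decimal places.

Real GDP = Nominal / (GDP deflator/100) = 1412.6 / 1.022 = 1382.19.

1,382.19 million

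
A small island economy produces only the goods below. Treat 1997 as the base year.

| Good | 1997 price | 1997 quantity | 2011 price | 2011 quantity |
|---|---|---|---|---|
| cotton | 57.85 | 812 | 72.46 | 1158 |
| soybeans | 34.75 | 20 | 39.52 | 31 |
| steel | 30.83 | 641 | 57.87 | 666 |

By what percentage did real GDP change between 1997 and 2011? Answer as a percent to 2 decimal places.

31.39%

Real GDP 1997 = Nominal GDP 1997 = 57.85·812 + 34.75·20 + 30.83·641 = 67431.23.
Real GDP 2011 (at 1997 prices) = 57.85·1158 + 34.75·31 + 30.83·666 = 88600.33.
Real growth = 88600.33/67431.23 − 1 = 0.3139.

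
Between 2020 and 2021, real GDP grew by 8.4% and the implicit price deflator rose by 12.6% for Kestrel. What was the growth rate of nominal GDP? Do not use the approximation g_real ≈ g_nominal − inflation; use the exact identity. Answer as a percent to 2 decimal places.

(1 + g_nom) = (1 + g_real)(1 + π) = 1.0840 × 1.1260 = 1.22058.

22.06%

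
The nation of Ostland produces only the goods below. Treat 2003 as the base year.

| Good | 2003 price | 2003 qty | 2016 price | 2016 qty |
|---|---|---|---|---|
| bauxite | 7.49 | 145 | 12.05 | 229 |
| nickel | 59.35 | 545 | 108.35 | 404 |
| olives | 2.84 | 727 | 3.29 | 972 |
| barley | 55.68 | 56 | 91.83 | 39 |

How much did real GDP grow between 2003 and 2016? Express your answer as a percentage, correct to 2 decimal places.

-20.69%

Real GDP 2003 = Nominal GDP 2003 = 7.49·145 + 59.35·545 + 2.84·727 + 55.68·56 = 38614.56.
Real GDP 2016 (at 2003 prices) = 7.49·229 + 59.35·404 + 2.84·972 + 55.68·39 = 30624.61.
Real growth = 30624.61/38614.56 − 1 = -0.2069.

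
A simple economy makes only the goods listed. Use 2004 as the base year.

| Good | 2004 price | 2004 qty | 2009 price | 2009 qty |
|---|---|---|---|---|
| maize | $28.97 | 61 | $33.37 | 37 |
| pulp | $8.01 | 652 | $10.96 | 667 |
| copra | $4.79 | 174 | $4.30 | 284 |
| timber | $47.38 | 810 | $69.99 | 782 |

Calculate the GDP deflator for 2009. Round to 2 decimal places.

143.89

Nominal GDP 2009 = 33.37·37 + 10.96·667 + 4.30·284 + 69.99·782 = 64498.39.
Real GDP 2009 (at 2004 prices) = 28.97·37 + 8.01·667 + 4.79·284 + 47.38·782 = 44826.08.
Deflator = Nominal/Real × 100 = 64498.39/44826.08 × 100 = 143.886.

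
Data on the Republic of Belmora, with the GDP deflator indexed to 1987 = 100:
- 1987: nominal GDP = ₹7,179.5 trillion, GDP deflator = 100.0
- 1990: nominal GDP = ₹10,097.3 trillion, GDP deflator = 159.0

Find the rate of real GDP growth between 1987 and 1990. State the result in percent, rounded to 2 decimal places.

Real GDP 1987 = 7179.5 / 1.000 = 7179.50.
Real GDP 1990 = 10097.3 / 1.590 = 6350.50.
Real growth = 6350.50 / 7179.50 − 1 = -0.1155.

-11.55%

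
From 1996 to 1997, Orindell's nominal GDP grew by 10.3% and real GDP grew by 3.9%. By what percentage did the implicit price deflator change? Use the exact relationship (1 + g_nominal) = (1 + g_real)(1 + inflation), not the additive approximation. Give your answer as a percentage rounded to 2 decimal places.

6.16%

(1 + g_nom) = (1 + g_real)(1 + π), so π = 1.1030 / 1.0390 − 1 = 0.06160.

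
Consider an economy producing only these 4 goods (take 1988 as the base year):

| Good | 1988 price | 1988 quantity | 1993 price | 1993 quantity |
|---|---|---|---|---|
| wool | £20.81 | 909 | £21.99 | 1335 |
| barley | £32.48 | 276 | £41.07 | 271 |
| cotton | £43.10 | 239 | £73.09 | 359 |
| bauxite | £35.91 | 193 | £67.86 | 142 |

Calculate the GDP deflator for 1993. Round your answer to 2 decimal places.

Nominal GDP 1993 = 21.99·1335 + 41.07·271 + 73.09·359 + 67.86·142 = 76362.05.
Real GDP 1993 (at 1988 prices) = 20.81·1335 + 32.48·271 + 43.10·359 + 35.91·142 = 57155.55.
Deflator = Nominal/Real × 100 = 76362.05/57155.55 × 100 = 133.604.

133.60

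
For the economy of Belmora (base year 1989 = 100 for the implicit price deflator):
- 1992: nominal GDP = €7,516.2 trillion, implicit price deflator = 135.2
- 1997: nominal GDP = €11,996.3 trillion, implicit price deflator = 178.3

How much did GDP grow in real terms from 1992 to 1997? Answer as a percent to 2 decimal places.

Real GDP 1992 = 7516.2 / 1.352 = 5559.32.
Real GDP 1997 = 11996.3 / 1.783 = 6728.15.
Real growth = 6728.15 / 5559.32 − 1 = 0.2102.

21.02%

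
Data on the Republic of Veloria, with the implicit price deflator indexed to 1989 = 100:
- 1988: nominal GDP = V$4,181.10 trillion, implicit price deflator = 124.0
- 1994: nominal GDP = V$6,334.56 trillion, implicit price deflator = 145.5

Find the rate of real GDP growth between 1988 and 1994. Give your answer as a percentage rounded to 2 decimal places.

29.12%

Real GDP 1988 = 4181.10 / 1.240 = 3371.85.
Real GDP 1994 = 6334.56 / 1.455 = 4353.65.
Real growth = 4353.65 / 3371.85 − 1 = 0.2912.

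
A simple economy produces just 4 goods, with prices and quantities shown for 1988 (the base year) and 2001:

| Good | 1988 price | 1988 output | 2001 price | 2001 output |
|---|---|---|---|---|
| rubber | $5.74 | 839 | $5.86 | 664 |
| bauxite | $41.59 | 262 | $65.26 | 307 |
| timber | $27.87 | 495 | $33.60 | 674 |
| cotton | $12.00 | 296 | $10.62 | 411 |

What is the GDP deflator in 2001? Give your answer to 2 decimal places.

Nominal GDP 2001 = 5.86·664 + 65.26·307 + 33.60·674 + 10.62·411 = 50937.08.
Real GDP 2001 (at 1988 prices) = 5.74·664 + 41.59·307 + 27.87·674 + 12.00·411 = 40295.87.
Deflator = Nominal/Real × 100 = 50937.08/40295.87 × 100 = 126.408.

126.41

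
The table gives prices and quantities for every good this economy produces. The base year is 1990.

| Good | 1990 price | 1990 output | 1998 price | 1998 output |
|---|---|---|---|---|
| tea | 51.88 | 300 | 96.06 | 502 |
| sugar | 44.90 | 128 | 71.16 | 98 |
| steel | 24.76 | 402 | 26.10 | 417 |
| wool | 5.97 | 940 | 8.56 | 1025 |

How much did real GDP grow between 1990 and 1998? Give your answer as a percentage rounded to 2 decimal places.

Real GDP 1990 = Nominal GDP 1990 = 51.88·300 + 44.90·128 + 24.76·402 + 5.97·940 = 36876.52.
Real GDP 1998 (at 1990 prices) = 51.88·502 + 44.90·98 + 24.76·417 + 5.97·1025 = 46888.13.
Real growth = 46888.13/36876.52 − 1 = 0.2715.

27.15%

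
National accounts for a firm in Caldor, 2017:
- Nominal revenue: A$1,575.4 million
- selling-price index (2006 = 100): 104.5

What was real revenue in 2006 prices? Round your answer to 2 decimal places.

A$1,507.56 million

Real revenue = Nominal / (selling-price index/100) = 1575.4 / 1.045 = 1507.56.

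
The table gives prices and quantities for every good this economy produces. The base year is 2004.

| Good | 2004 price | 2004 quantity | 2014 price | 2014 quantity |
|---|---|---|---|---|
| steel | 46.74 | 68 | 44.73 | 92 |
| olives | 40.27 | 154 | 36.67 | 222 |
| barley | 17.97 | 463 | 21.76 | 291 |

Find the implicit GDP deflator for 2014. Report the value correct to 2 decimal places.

Nominal GDP 2014 = 44.73·92 + 36.67·222 + 21.76·291 = 18588.06.
Real GDP 2014 (at 2004 prices) = 46.74·92 + 40.27·222 + 17.97·291 = 18469.29.
Deflator = Nominal/Real × 100 = 18588.06/18469.29 × 100 = 100.643.

100.64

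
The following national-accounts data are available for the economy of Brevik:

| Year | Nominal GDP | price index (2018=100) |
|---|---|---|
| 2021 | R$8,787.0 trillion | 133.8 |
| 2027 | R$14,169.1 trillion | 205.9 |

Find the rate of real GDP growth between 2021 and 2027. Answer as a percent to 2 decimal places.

Real GDP 2021 = 8787.0 / 1.338 = 6567.26.
Real GDP 2027 = 14169.1 / 2.059 = 6881.54.
Real growth = 6881.54 / 6567.26 − 1 = 0.0479.

4.79%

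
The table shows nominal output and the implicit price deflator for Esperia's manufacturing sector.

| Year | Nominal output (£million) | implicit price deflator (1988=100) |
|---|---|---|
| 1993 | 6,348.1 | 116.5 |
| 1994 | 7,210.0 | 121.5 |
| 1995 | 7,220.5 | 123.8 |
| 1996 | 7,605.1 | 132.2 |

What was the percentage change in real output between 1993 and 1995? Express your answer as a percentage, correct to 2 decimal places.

7.04%

Real output 1993 = 6348.1/1.165 = 5449.01.
Real output 1995 = 7220.5/1.238 = 5832.39.
Change = 5832.39/5449.01 − 1 = 0.0704.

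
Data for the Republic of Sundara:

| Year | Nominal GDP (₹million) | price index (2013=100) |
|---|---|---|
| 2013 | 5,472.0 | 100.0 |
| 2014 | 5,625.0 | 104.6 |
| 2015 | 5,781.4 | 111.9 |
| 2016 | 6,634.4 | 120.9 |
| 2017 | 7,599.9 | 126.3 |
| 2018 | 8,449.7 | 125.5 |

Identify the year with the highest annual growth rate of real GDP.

2018

2014: real = 5625.0/1.046 = 5377.63; growth vs 2013 (5472.00) = -1.72%.
2015: real = 5781.4/1.119 = 5166.58; growth vs 2014 (5377.63) = -3.92%.
2016: real = 6634.4/1.209 = 5487.51; growth vs 2015 (5166.58) = 6.21%.
2017: real = 7599.9/1.263 = 6017.34; growth vs 2016 (5487.51) = 9.66%.
2018: real = 8449.7/1.255 = 6732.83; growth vs 2017 (6017.34) = 11.89%.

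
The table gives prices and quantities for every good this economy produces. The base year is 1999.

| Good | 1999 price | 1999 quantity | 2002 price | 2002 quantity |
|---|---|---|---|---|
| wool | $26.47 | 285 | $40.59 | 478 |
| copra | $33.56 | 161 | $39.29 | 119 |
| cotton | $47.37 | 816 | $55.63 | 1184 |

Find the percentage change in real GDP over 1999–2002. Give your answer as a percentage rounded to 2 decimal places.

40.95%

Real GDP 1999 = Nominal GDP 1999 = 26.47·285 + 33.56·161 + 47.37·816 = 51601.03.
Real GDP 2002 (at 1999 prices) = 26.47·478 + 33.56·119 + 47.37·1184 = 72732.38.
Real growth = 72732.38/51601.03 − 1 = 0.4095.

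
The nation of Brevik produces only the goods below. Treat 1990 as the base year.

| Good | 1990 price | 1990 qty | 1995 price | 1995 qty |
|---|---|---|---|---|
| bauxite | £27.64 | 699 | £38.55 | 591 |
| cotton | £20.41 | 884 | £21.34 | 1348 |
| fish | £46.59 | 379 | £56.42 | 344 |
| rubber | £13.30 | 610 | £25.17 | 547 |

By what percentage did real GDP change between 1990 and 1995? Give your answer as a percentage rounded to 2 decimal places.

Real GDP 1990 = Nominal GDP 1990 = 27.64·699 + 20.41·884 + 46.59·379 + 13.30·610 = 63133.41.
Real GDP 1995 (at 1990 prices) = 27.64·591 + 20.41·1348 + 46.59·344 + 13.30·547 = 67149.98.
Real growth = 67149.98/63133.41 − 1 = 0.0636.

6.36%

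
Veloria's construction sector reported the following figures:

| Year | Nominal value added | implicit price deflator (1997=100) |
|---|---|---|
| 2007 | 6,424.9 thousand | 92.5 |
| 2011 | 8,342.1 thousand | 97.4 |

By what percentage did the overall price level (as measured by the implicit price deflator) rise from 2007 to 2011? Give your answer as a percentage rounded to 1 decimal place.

5.3%

Price-level change = 97.4 / 92.5 − 1 = 0.0530.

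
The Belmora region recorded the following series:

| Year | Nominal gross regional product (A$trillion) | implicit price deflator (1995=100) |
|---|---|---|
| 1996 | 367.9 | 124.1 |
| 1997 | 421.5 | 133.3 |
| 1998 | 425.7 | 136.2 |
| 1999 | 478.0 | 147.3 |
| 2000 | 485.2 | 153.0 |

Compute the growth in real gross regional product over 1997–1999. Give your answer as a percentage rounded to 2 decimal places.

2.63%

Real gross regional product 1997 = 421.5/1.333 = 316.20.
Real gross regional product 1999 = 478.0/1.473 = 324.51.
Change = 324.51/316.20 − 1 = 0.0263.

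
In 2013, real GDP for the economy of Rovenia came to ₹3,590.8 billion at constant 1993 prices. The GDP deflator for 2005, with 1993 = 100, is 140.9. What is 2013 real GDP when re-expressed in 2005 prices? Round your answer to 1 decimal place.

Real GDP in 2005 prices = Real GDP in 1993 prices × (P_2005/P_1993) = 3590.8 × 1.409 = 5059.44.

₹5,059.4 billion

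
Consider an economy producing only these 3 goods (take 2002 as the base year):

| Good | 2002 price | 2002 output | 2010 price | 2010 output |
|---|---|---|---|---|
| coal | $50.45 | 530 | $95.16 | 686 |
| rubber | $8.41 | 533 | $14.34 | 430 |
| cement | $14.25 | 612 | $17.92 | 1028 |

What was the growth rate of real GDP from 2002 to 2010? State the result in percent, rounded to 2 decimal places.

Real GDP 2002 = Nominal GDP 2002 = 50.45·530 + 8.41·533 + 14.25·612 = 39942.03.
Real GDP 2010 (at 2002 prices) = 50.45·686 + 8.41·430 + 14.25·1028 = 52874.00.
Real growth = 52874.00/39942.03 − 1 = 0.3238.

32.38%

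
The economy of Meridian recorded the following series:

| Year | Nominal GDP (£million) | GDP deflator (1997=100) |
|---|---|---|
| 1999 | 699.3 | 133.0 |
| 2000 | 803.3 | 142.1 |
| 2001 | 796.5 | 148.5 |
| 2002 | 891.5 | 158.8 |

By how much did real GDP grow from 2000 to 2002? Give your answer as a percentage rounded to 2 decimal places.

Real GDP 2000 = 803.3/1.421 = 565.31.
Real GDP 2002 = 891.5/1.588 = 561.40.
Change = 561.40/565.31 − 1 = -0.0069.

-0.69%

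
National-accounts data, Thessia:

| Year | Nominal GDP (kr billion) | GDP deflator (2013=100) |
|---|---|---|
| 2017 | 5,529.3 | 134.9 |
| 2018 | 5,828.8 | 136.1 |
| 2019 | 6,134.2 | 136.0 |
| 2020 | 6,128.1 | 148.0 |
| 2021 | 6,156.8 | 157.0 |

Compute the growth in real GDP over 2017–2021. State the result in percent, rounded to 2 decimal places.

Real GDP 2017 = 5529.3/1.349 = 4098.81.
Real GDP 2021 = 6156.8/1.570 = 3921.53.
Change = 3921.53/4098.81 − 1 = -0.0433.

-4.33%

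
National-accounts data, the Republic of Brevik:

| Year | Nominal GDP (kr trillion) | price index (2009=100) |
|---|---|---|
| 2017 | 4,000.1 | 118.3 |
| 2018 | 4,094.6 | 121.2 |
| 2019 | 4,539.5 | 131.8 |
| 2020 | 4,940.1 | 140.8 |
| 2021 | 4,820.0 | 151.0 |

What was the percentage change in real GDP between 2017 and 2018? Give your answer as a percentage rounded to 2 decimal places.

Real GDP 2017 = 4000.1/1.183 = 3381.32.
Real GDP 2018 = 4094.6/1.212 = 3378.38.
Change = 3378.38/3381.32 − 1 = -0.0009.

-0.09%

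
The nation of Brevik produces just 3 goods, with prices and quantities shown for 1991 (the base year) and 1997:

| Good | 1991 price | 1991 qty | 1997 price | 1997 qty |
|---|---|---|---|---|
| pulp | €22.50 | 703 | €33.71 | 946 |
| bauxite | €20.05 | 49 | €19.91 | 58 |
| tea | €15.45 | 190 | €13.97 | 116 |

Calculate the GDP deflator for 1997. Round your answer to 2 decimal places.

Nominal GDP 1997 = 33.71·946 + 19.91·58 + 13.97·116 = 34664.96.
Real GDP 1997 (at 1991 prices) = 22.50·946 + 20.05·58 + 15.45·116 = 24240.10.
Deflator = Nominal/Real × 100 = 34664.96/24240.10 × 100 = 143.007.

143.01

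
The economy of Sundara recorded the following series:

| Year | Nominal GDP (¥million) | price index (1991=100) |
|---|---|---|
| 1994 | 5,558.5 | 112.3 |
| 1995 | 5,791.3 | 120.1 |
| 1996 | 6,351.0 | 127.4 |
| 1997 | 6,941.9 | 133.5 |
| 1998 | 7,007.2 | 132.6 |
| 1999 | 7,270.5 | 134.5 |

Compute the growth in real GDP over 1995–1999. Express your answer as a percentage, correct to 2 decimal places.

Real GDP 1995 = 5791.3/1.201 = 4822.06.
Real GDP 1999 = 7270.5/1.345 = 5405.58.
Change = 5405.58/4822.06 − 1 = 0.1210.

12.10%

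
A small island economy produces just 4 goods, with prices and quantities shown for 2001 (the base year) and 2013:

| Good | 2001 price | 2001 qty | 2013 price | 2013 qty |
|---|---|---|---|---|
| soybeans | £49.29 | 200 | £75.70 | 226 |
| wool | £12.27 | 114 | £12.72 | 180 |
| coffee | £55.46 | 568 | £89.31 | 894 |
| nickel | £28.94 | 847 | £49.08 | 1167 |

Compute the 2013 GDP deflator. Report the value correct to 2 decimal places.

Nominal GDP 2013 = 75.70·226 + 12.72·180 + 89.31·894 + 49.08·1167 = 156517.30.
Real GDP 2013 (at 2001 prices) = 49.29·226 + 12.27·180 + 55.46·894 + 28.94·1167 = 96702.36.
Deflator = Nominal/Real × 100 = 156517.30/96702.36 × 100 = 161.855.

161.85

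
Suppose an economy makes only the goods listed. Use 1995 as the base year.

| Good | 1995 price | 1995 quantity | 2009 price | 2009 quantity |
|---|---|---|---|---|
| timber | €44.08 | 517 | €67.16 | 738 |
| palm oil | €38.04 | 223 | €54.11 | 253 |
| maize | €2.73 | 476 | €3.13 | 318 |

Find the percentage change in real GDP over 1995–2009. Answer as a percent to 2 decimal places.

Real GDP 1995 = Nominal GDP 1995 = 44.08·517 + 38.04·223 + 2.73·476 = 32571.76.
Real GDP 2009 (at 1995 prices) = 44.08·738 + 38.04·253 + 2.73·318 = 43023.30.
Real growth = 43023.30/32571.76 − 1 = 0.3209.

32.09%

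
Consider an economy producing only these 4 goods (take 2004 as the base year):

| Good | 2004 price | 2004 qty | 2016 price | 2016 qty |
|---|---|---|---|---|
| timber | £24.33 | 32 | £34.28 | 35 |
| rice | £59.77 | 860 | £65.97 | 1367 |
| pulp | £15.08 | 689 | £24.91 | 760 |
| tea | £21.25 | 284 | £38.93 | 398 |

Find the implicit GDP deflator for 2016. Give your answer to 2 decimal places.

122.77

Nominal GDP 2016 = 34.28·35 + 65.97·1367 + 24.91·760 + 38.93·398 = 125806.53.
Real GDP 2016 (at 2004 prices) = 24.33·35 + 59.77·1367 + 15.08·760 + 21.25·398 = 102475.44.
Deflator = Nominal/Real × 100 = 125806.53/102475.44 × 100 = 122.767.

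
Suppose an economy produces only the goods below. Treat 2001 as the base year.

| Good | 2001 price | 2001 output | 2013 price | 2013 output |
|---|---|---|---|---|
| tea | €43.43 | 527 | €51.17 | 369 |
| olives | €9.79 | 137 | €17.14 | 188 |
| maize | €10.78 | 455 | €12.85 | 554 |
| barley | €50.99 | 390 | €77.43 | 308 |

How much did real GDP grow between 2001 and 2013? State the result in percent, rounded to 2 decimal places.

-19.33%

Real GDP 2001 = Nominal GDP 2001 = 43.43·527 + 9.79·137 + 10.78·455 + 50.99·390 = 49019.84.
Real GDP 2013 (at 2001 prices) = 43.43·369 + 9.79·188 + 10.78·554 + 50.99·308 = 39543.23.
Real growth = 39543.23/49019.84 − 1 = -0.1933.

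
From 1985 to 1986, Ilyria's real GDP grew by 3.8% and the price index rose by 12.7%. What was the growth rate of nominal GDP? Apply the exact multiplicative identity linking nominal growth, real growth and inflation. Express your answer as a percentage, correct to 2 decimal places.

(1 + g_nom) = (1 + g_real)(1 + π) = 1.0380 × 1.1270 = 1.16983.

16.98%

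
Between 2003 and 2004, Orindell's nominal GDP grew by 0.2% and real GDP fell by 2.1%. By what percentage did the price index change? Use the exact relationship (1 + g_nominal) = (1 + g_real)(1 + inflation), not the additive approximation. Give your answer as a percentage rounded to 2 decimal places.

(1 + g_nom) = (1 + g_real)(1 + π), so π = 1.0020 / 0.9790 − 1 = 0.02349.

2.35%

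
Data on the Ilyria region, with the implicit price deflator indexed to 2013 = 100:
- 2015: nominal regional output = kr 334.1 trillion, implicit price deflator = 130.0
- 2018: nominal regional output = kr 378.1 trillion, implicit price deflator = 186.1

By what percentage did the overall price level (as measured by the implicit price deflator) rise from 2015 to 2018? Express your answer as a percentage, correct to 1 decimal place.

Price-level change = 186.1 / 130.0 − 1 = 0.4315.

43.2%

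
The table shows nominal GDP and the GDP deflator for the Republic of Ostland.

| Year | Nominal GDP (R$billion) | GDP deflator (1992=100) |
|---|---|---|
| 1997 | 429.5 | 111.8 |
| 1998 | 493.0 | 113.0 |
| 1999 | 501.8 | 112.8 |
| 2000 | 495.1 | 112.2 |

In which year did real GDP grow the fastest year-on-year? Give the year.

1998

1998: real = 493.0/1.130 = 436.28; growth vs 1997 (384.17) = 13.56%.
1999: real = 501.8/1.128 = 444.86; growth vs 1998 (436.28) = 1.97%.
2000: real = 495.1/1.122 = 441.27; growth vs 1999 (444.86) = -0.81%.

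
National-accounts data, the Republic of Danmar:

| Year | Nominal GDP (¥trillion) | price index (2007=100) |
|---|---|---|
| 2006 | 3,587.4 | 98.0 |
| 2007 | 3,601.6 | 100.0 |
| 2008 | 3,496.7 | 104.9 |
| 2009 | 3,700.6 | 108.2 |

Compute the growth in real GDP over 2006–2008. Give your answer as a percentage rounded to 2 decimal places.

-8.94%

Real GDP 2006 = 3587.4/0.980 = 3660.61.
Real GDP 2008 = 3496.7/1.049 = 3333.37.
Change = 3333.37/3660.61 − 1 = -0.0894.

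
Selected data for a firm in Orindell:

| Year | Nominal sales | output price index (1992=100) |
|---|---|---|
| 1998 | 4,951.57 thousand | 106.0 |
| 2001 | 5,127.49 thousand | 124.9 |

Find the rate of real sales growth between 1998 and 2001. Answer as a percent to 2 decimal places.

Deflate each year: 1998 → 4951.57/1.060 = 4671.29; 2001 → 5127.49/1.249 = 4105.28.
So real sales changed by 4105.28/4671.29 − 1 = -0.1212, i.e. -12.12%.

-12.12%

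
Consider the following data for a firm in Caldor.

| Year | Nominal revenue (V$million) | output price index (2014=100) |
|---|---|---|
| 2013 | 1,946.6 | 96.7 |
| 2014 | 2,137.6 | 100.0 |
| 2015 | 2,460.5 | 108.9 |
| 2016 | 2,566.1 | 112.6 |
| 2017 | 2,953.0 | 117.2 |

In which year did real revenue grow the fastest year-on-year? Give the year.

2014: real = 2137.6/1.000 = 2137.60; growth vs 2013 (2013.03) = 6.19%.
2015: real = 2460.5/1.089 = 2259.41; growth vs 2014 (2137.60) = 5.70%.
2016: real = 2566.1/1.126 = 2278.95; growth vs 2015 (2259.41) = 0.86%.
2017: real = 2953.0/1.172 = 2519.62; growth vs 2016 (2278.95) = 10.56%.

2017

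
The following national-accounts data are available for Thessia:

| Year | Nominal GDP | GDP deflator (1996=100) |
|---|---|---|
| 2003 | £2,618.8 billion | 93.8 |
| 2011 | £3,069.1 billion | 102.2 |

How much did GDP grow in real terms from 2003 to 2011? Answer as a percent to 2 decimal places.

7.56%

Real GDP 2003 = 2618.8 / 0.938 = 2791.90.
Real GDP 2011 = 3069.1 / 1.022 = 3003.03.
Real growth = 3003.03 / 2791.90 − 1 = 0.0756.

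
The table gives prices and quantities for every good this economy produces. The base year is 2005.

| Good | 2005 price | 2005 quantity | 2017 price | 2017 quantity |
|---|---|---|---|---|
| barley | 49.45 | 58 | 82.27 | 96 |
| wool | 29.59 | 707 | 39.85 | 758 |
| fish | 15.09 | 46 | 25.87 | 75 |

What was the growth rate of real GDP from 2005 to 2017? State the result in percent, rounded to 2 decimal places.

Real GDP 2005 = Nominal GDP 2005 = 49.45·58 + 29.59·707 + 15.09·46 = 24482.37.
Real GDP 2017 (at 2005 prices) = 49.45·96 + 29.59·758 + 15.09·75 = 28308.17.
Real growth = 28308.17/24482.37 − 1 = 0.1563.

15.63%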